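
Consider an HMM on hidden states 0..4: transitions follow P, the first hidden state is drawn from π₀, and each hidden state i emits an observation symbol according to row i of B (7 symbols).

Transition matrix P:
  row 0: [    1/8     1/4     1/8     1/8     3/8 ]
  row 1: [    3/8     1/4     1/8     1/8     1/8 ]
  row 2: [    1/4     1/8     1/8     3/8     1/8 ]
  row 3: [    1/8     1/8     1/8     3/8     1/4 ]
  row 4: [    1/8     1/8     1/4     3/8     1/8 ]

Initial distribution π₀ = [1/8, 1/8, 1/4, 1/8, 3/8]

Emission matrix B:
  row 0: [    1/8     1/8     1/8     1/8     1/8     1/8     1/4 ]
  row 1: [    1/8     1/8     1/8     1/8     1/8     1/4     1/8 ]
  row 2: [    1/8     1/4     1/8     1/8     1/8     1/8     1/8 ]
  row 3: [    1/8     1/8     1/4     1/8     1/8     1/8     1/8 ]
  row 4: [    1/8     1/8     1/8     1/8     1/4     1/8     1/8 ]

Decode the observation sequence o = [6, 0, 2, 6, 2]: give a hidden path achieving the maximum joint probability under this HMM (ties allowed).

t=0: δ = [3.125e-02, 1.562e-02, 3.125e-02, 1.562e-02, 4.688e-02]  (obs o_0=6)
t=1: δ = [9.766e-04, 9.766e-04, 1.465e-03, 2.197e-03, 1.465e-03]  ψ = [2, 0, 4, 4, 0]  (obs o_1=0)
t=2: δ = [4.578e-05, 3.433e-05, 4.578e-05, 2.060e-04, 6.866e-05]  ψ = [1, 3, 4, 3, 3]  (obs o_2=2)
t=3: δ = [6.437e-06, 3.219e-06, 3.219e-06, 9.656e-06, 6.437e-06]  ψ = [3, 3, 3, 3, 3]  (obs o_3=6)
t=4: δ = [1.509e-07, 2.012e-07, 2.012e-07, 9.052e-07, 3.017e-07]  ψ = [1, 0, 4, 3, 0]  (obs o_4=2)
backtrack: best end state = 3; path = [4, 3, 3, 3, 3]

path = [4, 3, 3, 3, 3]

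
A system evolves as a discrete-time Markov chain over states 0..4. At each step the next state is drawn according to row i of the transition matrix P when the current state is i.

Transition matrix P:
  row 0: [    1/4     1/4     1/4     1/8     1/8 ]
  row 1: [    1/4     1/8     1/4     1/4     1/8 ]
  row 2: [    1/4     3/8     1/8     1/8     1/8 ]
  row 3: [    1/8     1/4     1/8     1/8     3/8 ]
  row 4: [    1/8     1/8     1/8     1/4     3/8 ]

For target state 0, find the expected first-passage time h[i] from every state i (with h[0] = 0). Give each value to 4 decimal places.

First-step conditioning: h[0] = 0; for i ≠ 0, h[i] = 1 + Σ_k P[i][k]·h[k].
  h[1] = 1 + 1/8·h[1] + 1/4·h[2] + 1/4·h[3] + 1/8·h[4]
  h[2] = 1 + 3/8·h[1] + 1/8·h[2] + 1/8·h[3] + 1/8·h[4]
  h[3] = 1 + 1/4·h[1] + 1/8·h[2] + 1/8·h[3] + 3/8·h[4]
  h[4] = 1 + 1/8·h[1] + 1/8·h[2] + 1/4·h[3] + 3/8·h[4]
Solving the 4×4 linear system over states ≠ 0 gives exactly h = [0, 3824/747, 3760/747, 4400/747, 4472/747] (h[0] = 0 is the target).

h = [0.0000, 5.1191, 5.0335, 5.8902, 5.9866]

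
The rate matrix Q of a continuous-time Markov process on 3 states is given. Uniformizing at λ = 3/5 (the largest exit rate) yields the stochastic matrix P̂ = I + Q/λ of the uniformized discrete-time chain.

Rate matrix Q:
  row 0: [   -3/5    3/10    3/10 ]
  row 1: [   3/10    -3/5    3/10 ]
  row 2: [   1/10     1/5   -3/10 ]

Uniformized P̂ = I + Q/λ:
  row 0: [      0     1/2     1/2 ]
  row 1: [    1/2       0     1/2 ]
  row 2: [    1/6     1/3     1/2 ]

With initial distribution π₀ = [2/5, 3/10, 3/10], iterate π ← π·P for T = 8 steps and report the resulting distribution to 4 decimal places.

t=0: π = [0.4000, 0.3000, 0.3000]
t=1: π = [0.2000, 0.3000, 0.5000]
t=2: π = [0.2333, 0.2667, 0.5000]
t=3: π = [0.2167, 0.2833, 0.5000]
t=4: π = [0.2250, 0.2750, 0.5000]
t=5: π = [0.2208, 0.2792, 0.5000]
t=6: π = [0.2229, 0.2771, 0.5000]
t=7: π = [0.2219, 0.2781, 0.5000]
t=8: π = [0.2224, 0.2776, 0.5000]

π = [0.2224, 0.2776, 0.5000]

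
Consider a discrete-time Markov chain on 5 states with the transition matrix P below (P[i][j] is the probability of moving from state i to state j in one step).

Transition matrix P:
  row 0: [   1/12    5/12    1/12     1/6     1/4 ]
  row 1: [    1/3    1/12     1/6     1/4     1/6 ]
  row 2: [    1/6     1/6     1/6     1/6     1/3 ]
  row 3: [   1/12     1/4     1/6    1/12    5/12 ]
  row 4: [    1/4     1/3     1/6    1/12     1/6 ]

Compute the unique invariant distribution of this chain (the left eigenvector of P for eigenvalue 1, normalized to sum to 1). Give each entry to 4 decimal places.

π = [0.1994, 0.2497, 0.1501, 0.1541, 0.2468]

Balance equations π_j = Σ_i π_i·P[i][j]:
  π_0 = 1/12·π_0 + 1/3·π_1 + 1/6·π_2 + 1/12·π_3 + 1/4·π_4
  π_1 = 5/12·π_0 + 1/12·π_1 + 1/6·π_2 + 1/4·π_3 + 1/3·π_4
  π_2 = 1/12·π_0 + 1/6·π_1 + 1/6·π_2 + 1/6·π_3 + 1/6·π_4
  π_3 = 1/6·π_0 + 1/4·π_1 + 1/6·π_2 + 1/12·π_3 + 1/12·π_4
  normalize: π_0 + π_1 + π_2 + π_3 + π_4 = 1
Solving the linear system gives exactly π = [6106/30623, 7646/30623, 4595/30623, 4718/30623, 7558/30623].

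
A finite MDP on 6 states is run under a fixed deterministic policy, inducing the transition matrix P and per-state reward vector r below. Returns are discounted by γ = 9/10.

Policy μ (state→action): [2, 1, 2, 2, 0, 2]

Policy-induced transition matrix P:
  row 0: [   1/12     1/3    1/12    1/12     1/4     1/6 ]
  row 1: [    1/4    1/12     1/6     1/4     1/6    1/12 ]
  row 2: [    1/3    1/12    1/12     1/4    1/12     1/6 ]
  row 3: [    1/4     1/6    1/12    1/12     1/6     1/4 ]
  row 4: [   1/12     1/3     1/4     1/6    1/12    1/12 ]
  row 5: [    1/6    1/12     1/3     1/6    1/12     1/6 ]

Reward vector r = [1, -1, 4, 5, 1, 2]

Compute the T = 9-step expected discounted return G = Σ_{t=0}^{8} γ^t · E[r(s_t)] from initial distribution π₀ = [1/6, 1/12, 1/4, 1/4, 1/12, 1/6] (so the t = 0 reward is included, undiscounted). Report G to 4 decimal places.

G = 12.6412

t=0: π = [0.1667, 0.0833, 0.2500, 0.2500, 0.0833, 0.1667], E[r] = 2.7500, γ^t·E[r] = 2.750000, running G = 2.750000
t=1: π = [0.2153, 0.1667, 0.1458, 0.1597, 0.1389, 0.1736], E[r] = 1.9167, γ^t·E[r] = 1.725000, running G = 4.475000
t=2: π = [0.1887, 0.1852, 0.1638, 0.1615, 0.1464, 0.1545], E[r] = 1.9213, γ^t·E[r] = 1.556250, running G = 6.031250
t=3: π = [0.1949, 0.1806, 0.1618, 0.1666, 0.1437, 0.1525], E[r] = 1.9430, γ^t·E[r] = 1.416480, running G = 7.447730
t=4: π = [0.1943, 0.1819, 0.1604, 0.1651, 0.1447, 0.1535], E[r] = 1.9314, γ^t·E[r] = 1.267210, running G = 8.714940
t=5: π = [0.1941, 0.1819, 0.1610, 0.1652, 0.1446, 0.1532], E[r] = 1.9334, γ^t·E[r] = 1.141672, running G = 9.856612
t=6: π = [0.1942, 0.1818, 0.1609, 0.1653, 0.1446, 0.1532], E[r] = 1.9335, γ^t·E[r] = 1.027566, running G = 10.884177
t=7: π = [0.1942, 0.1818, 0.1609, 0.1653, 0.1446, 0.1532], E[r] = 1.9334, γ^t·E[r] = 0.924716, running G = 11.808894
t=8: π = [0.1942, 0.1818, 0.1609, 0.1653, 0.1446, 0.1532], E[r] = 1.9334, γ^t·E[r] = 0.832270, running G = 12.641164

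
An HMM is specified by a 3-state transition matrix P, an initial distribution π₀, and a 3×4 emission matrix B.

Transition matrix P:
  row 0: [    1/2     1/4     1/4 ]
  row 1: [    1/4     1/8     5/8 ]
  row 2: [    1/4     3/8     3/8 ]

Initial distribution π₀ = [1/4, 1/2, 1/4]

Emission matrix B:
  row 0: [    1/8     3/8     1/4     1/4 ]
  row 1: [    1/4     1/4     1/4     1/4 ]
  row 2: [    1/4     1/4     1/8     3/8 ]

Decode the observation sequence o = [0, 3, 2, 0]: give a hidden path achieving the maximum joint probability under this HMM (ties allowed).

path = [1, 2, 1, 2]

t=0: δ = [3.125e-02, 1.250e-01, 6.250e-02]  (obs o_0=0)
t=1: δ = [7.812e-03, 5.859e-03, 2.930e-02]  ψ = [1, 2, 1]  (obs o_1=3)
t=2: δ = [1.831e-03, 2.747e-03, 1.373e-03]  ψ = [2, 2, 2]  (obs o_2=2)
t=3: δ = [1.144e-04, 1.287e-04, 4.292e-04]  ψ = [0, 2, 1]  (obs o_3=0)
backtrack: best end state = 2; path = [1, 2, 1, 2]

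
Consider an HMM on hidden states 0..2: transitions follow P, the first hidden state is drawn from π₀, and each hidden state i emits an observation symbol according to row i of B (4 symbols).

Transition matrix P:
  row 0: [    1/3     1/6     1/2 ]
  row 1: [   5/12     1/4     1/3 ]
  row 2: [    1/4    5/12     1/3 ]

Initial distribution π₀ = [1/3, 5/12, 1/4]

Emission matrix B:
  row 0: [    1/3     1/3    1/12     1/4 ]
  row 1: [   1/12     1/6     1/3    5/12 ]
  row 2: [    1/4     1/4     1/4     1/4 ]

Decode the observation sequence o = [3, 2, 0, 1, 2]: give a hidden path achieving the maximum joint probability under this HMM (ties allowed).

path = [1, 1, 0, 2, 1]

t=0: δ = [8.333e-02, 1.736e-01, 6.250e-02]  (obs o_0=3)
t=1: δ = [6.028e-03, 1.447e-02, 1.447e-02]  ψ = [1, 1, 1]  (obs o_1=2)
t=2: δ = [2.009e-03, 5.023e-04, 1.206e-03]  ψ = [1, 2, 1]  (obs o_2=0)
t=3: δ = [2.233e-04, 8.372e-05, 2.512e-04]  ψ = [0, 2, 0]  (obs o_3=1)
t=4: δ = [6.202e-06, 3.489e-05, 2.791e-05]  ψ = [0, 2, 0]  (obs o_4=2)
backtrack: best end state = 1; path = [1, 1, 0, 2, 1]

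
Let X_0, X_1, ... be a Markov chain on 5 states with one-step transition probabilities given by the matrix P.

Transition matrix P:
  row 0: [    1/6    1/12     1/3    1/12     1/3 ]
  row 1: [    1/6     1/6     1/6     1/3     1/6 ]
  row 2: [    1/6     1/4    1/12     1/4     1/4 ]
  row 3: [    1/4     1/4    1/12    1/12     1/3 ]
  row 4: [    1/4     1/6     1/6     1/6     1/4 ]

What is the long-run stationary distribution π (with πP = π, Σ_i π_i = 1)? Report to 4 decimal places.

π = [0.2038, 0.1789, 0.1714, 0.1789, 0.2670]

Balance equations π_j = Σ_i π_i·P[i][j]:
  π_0 = 1/6·π_0 + 1/6·π_1 + 1/6·π_2 + 1/4·π_3 + 1/4·π_4
  π_1 = 1/12·π_0 + 1/6·π_1 + 1/4·π_2 + 1/4·π_3 + 1/6·π_4
  π_2 = 1/3·π_0 + 1/6·π_1 + 1/12·π_2 + 1/12·π_3 + 1/6·π_4
  π_3 = 1/12·π_0 + 1/3·π_1 + 1/4·π_2 + 1/12·π_3 + 1/6·π_4
  normalize: π_0 + π_1 + π_2 + π_3 + π_4 = 1
Solving the linear system gives exactly π = [32/157, 337/1884, 323/1884, 337/1884, 503/1884].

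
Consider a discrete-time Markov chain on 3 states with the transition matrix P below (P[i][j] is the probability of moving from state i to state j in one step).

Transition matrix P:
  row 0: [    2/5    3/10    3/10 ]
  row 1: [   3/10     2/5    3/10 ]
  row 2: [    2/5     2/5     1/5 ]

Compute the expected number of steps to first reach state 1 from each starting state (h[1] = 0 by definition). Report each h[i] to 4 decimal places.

First-step conditioning: h[1] = 0; for i ≠ 1, h[i] = 1 + Σ_k P[i][k]·h[k].
  h[0] = 1 + 2/5·h[0] + 3/10·h[2]
  h[2] = 1 + 2/5·h[0] + 1/5·h[2]
Solving the 2×2 linear system over states ≠ 1 gives exactly h = [55/18, 0, 25/9] (h[1] = 0 is the target).

h = [3.0556, 0.0000, 2.7778]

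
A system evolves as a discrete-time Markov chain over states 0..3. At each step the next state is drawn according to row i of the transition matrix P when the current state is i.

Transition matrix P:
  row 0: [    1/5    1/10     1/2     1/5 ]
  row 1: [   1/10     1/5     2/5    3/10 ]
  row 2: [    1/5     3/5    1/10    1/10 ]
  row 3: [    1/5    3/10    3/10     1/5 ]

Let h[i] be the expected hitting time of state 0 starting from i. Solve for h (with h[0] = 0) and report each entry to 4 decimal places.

First-step conditioning: h[0] = 0; for i ≠ 0, h[i] = 1 + Σ_k P[i][k]·h[k].
  h[1] = 1 + 1/5·h[1] + 2/5·h[2] + 3/10·h[3]
  h[2] = 1 + 3/5·h[1] + 1/10·h[2] + 1/10·h[3]
  h[3] = 1 + 3/10·h[1] + 3/10·h[2] + 1/5·h[3]
Solving the 3×3 linear system over states ≠ 0 gives exactly h = [0, 470/71, 440/71, 430/71] (h[0] = 0 is the target).

h = [0.0000, 6.6197, 6.1972, 6.0563]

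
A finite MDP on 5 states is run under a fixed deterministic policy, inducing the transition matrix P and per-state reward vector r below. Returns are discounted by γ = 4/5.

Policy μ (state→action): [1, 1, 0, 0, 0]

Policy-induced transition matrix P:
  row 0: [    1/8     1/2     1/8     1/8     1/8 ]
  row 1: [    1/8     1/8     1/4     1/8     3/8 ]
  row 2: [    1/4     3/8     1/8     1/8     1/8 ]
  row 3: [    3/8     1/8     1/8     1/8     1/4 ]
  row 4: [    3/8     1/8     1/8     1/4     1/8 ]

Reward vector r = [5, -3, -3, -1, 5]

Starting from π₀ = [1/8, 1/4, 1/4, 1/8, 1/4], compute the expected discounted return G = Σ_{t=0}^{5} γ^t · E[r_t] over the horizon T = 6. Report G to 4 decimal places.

G = 2.5476

t=0: π = [0.1250, 0.2500, 0.2500, 0.1250, 0.2500], E[r] = 0.2500, γ^t·E[r] = 0.250000, running G = 0.250000
t=1: π = [0.2500, 0.2344, 0.1563, 0.1563, 0.2031], E[r] = 0.9375, γ^t·E[r] = 0.750000, running G = 1.000000
t=2: π = [0.2344, 0.2578, 0.1543, 0.1504, 0.2031], E[r] = 0.8008, γ^t·E[r] = 0.512500, running G = 1.512500
t=3: π = [0.2327, 0.2515, 0.1572, 0.1504, 0.2083], E[r] = 0.8281, γ^t·E[r] = 0.424000, running G = 1.936500
t=4: π = [0.2343, 0.2516, 0.1564, 0.1510, 0.2067], E[r] = 0.8299, γ^t·E[r] = 0.339925, running G = 2.276425
t=5: π = [0.2340, 0.2520, 0.1564, 0.1508, 0.2068], E[r] = 0.8276, γ^t·E[r] = 0.271200, running G = 2.547625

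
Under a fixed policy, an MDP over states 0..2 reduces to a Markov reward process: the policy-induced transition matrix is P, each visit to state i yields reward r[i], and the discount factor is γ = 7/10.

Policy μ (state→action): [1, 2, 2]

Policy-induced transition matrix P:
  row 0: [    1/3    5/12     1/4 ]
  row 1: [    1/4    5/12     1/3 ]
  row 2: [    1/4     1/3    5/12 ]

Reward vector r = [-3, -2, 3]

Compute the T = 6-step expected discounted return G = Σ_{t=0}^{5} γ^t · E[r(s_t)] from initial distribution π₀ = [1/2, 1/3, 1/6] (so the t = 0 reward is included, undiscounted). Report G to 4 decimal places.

t=0: π = [0.5000, 0.3333, 0.1667], E[r] = -1.6667, γ^t·E[r] = -1.666667, running G = -1.666667
t=1: π = [0.2917, 0.4028, 0.3056], E[r] = -0.7639, γ^t·E[r] = -0.534722, running G = -2.201389
t=2: π = [0.2743, 0.3912, 0.3345], E[r] = -0.6019, γ^t·E[r] = -0.294907, running G = -2.496296
t=3: π = [0.2729, 0.3888, 0.3383], E[r] = -0.5811, γ^t·E[r] = -0.199322, running G = -2.695619
t=4: π = [0.2727, 0.3885, 0.3388], E[r] = -0.5788, γ^t·E[r] = -0.138966, running G = -2.834585
t=5: π = [0.2727, 0.3884, 0.3388], E[r] = -0.5785, γ^t·E[r] = -0.097235, running G = -2.931820

G = -2.9318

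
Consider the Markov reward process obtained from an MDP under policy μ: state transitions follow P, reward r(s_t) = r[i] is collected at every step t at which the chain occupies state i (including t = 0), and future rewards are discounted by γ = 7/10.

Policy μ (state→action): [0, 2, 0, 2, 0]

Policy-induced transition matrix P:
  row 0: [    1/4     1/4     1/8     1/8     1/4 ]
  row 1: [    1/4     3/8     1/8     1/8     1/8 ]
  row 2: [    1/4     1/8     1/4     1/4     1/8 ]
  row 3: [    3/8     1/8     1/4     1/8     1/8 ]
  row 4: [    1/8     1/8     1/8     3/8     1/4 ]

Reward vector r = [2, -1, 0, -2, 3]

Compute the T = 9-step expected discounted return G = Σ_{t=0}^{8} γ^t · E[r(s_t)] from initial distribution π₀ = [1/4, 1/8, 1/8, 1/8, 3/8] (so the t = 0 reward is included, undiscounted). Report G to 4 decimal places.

t=0: π = [0.2500, 0.1250, 0.1250, 0.1250, 0.3750], E[r] = 1.2500, γ^t·E[r] = 1.250000, running G = 1.250000
t=1: π = [0.2188, 0.1875, 0.1563, 0.2344, 0.2031], E[r] = 0.3906, γ^t·E[r] = 0.273438, running G = 1.523438
t=2: π = [0.2539, 0.1992, 0.1738, 0.1953, 0.1777], E[r] = 0.4512, γ^t·E[r] = 0.221074, running G = 1.744512
t=3: π = [0.2522, 0.2065, 0.1711, 0.1912, 0.1790], E[r] = 0.4524, γ^t·E[r] = 0.155171, running G = 1.899682
t=4: π = [0.2515, 0.2082, 0.1703, 0.1911, 0.1789], E[r] = 0.4493, γ^t·E[r] = 0.107879, running G = 2.007562
t=5: π = [0.2515, 0.2085, 0.1702, 0.1910, 0.1788], E[r] = 0.4490, γ^t·E[r] = 0.075458, running G = 2.083020
t=6: π = [0.2515, 0.2086, 0.1701, 0.1910, 0.1788], E[r] = 0.4489, γ^t·E[r] = 0.052815, running G = 2.135835
t=7: π = [0.2515, 0.2086, 0.1701, 0.1910, 0.1788], E[r] = 0.4489, γ^t·E[r] = 0.036969, running G = 2.172803
t=8: π = [0.2515, 0.2086, 0.1701, 0.1910, 0.1788], E[r] = 0.4489, γ^t·E[r] = 0.025878, running G = 2.198681

G = 2.1987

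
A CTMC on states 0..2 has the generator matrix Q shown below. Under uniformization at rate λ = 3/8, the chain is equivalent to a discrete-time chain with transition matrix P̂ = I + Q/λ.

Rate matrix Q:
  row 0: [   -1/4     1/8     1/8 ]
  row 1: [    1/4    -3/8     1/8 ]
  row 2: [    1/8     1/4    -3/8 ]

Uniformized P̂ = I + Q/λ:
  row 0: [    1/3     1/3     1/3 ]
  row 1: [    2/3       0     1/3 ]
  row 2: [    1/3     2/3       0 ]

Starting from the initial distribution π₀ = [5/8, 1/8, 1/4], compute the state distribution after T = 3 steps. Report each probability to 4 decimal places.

π = [0.4306, 0.3194, 0.2500]

t=0: π = [0.6250, 0.1250, 0.2500]
t=1: π = [0.3750, 0.3750, 0.2500]
t=2: π = [0.4583, 0.2917, 0.2500]
t=3: π = [0.4306, 0.3194, 0.2500]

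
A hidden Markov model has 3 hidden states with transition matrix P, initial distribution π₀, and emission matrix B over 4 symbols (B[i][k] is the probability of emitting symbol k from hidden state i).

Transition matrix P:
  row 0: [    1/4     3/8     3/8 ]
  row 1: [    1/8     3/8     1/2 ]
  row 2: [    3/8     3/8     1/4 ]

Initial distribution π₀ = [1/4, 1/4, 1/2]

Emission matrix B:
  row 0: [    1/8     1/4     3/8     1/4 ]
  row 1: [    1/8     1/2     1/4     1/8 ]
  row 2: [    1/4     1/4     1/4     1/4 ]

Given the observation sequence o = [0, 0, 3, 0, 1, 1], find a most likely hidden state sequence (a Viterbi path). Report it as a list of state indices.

t=0: δ = [3.125e-02, 3.125e-02, 1.250e-01]  (obs o_0=0)
t=1: δ = [5.859e-03, 5.859e-03, 7.812e-03]  ψ = [2, 2, 2]  (obs o_1=0)
t=2: δ = [7.324e-04, 3.662e-04, 7.324e-04]  ψ = [2, 2, 1]  (obs o_2=3)
t=3: δ = [3.433e-05, 3.433e-05, 6.866e-05]  ψ = [2, 0, 0]  (obs o_3=0)
t=4: δ = [6.437e-06, 1.287e-05, 4.292e-06]  ψ = [2, 2, 1]  (obs o_4=1)
t=5: δ = [4.023e-07, 2.414e-06, 1.609e-06]  ψ = [0, 1, 1]  (obs o_5=1)
backtrack: best end state = 1; path = [2, 2, 0, 2, 1, 1]

path = [2, 2, 0, 2, 1, 1]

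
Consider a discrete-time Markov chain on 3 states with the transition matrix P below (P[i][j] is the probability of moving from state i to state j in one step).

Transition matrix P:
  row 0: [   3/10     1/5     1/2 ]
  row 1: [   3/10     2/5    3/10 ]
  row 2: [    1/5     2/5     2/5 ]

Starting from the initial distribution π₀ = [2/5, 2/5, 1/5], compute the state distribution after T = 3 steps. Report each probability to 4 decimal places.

t=0: π = [0.4000, 0.4000, 0.2000]
t=1: π = [0.2800, 0.3200, 0.4000]
t=2: π = [0.2600, 0.3440, 0.3960]
t=3: π = [0.2604, 0.3480, 0.3916]

π = [0.2604, 0.3480, 0.3916]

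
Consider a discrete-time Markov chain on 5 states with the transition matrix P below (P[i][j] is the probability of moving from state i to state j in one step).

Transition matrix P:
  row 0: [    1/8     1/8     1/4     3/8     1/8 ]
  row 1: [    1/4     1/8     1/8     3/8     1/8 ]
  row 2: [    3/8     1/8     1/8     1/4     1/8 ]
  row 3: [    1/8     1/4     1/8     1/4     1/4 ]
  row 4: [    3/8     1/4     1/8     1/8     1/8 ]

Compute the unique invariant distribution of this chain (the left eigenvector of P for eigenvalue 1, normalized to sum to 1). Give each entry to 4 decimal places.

π = [0.2258, 0.1801, 0.1532, 0.2807, 0.1601]

Balance equations π_j = Σ_i π_i·P[i][j]:
  π_0 = 1/8·π_0 + 1/4·π_1 + 3/8·π_2 + 1/8·π_3 + 3/8·π_4
  π_1 = 1/8·π_0 + 1/8·π_1 + 1/8·π_2 + 1/4·π_3 + 1/4·π_4
  π_2 = 1/4·π_0 + 1/8·π_1 + 1/8·π_2 + 1/8·π_3 + 1/8·π_4
  π_3 = 3/8·π_0 + 3/8·π_1 + 1/4·π_2 + 1/4·π_3 + 1/8·π_4
  normalize: π_0 + π_1 + π_2 + π_3 + π_4 = 1
Solving the linear system gives exactly π = [395/1749, 105/583, 268/1749, 491/1749, 280/1749].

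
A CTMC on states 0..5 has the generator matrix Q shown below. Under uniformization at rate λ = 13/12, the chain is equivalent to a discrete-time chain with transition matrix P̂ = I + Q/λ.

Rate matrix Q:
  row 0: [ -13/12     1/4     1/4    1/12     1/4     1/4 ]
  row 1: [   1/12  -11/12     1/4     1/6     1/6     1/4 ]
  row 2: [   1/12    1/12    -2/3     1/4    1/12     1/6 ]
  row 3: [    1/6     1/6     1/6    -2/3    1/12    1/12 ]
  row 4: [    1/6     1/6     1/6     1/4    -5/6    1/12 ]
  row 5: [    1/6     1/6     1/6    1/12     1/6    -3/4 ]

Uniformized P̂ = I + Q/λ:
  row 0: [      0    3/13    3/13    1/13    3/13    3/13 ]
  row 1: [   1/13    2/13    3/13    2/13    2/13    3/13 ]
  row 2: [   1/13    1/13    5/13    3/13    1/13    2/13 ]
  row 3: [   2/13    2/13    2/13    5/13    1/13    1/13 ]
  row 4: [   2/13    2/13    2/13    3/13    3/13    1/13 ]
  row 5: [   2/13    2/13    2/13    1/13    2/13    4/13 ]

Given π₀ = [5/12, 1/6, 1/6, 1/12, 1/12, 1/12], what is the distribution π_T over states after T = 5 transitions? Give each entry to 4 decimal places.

π = [0.1086, 0.1449, 0.2254, 0.2082, 0.1396, 0.1733]

t=0: π = [0.4167, 0.1667, 0.1667, 0.0833, 0.0833, 0.0833]
t=1: π = [0.0641, 0.1731, 0.2372, 0.1538, 0.1731, 0.1987]
t=2: π = [0.1124, 0.1405, 0.2268, 0.2007, 0.1420, 0.1775]
t=3: π = [0.1083, 0.1450, 0.2256, 0.2062, 0.1405, 0.1743]
t=4: π = [0.1087, 0.1448, 0.2254, 0.2079, 0.1398, 0.1735]
t=5: π = [0.1086, 0.1449, 0.2254, 0.2082, 0.1396, 0.1733]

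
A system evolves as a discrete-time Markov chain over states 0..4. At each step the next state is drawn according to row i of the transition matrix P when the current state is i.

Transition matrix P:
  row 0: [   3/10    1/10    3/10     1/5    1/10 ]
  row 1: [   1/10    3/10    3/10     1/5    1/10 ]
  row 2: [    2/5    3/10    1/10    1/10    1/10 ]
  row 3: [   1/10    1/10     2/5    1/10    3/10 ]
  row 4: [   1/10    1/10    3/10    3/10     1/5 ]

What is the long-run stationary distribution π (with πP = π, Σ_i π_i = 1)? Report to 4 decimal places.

Balance equations π_j = Σ_i π_i·P[i][j]:
  π_0 = 3/10·π_0 + 1/10·π_1 + 2/5·π_2 + 1/10·π_3 + 1/10·π_4
  π_1 = 1/10·π_0 + 3/10·π_1 + 3/10·π_2 + 1/10·π_3 + 1/10·π_4
  π_2 = 3/10·π_0 + 3/10·π_1 + 1/10·π_2 + 2/5·π_3 + 3/10·π_4
  π_3 = 1/5·π_0 + 1/5·π_1 + 1/10·π_2 + 1/10·π_3 + 3/10·π_4
  normalize: π_0 + π_1 + π_2 + π_3 + π_4 = 1
Solving the linear system gives exactly π = [701/3128, 1793/9384, 310/1173, 67/391, 175/1173].

π = [0.2241, 0.1911, 0.2643, 0.1714, 0.1492]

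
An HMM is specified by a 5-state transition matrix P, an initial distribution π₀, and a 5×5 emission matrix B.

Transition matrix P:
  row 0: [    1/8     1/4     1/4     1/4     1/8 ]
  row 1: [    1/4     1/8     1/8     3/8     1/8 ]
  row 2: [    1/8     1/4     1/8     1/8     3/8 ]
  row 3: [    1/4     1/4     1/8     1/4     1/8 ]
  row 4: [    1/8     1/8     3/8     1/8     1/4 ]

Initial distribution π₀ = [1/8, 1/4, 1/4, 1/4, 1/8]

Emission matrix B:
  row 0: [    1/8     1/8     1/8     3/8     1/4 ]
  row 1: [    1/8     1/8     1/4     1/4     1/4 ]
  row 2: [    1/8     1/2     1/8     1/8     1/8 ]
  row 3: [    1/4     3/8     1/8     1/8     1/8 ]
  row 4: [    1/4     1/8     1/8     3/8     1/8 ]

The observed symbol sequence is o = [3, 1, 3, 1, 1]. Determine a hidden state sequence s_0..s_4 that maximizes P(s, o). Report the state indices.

t=0: δ = [4.688e-02, 6.250e-02, 3.125e-02, 3.125e-02, 4.688e-02]  (obs o_0=3)
t=1: δ = [1.953e-03, 1.465e-03, 8.789e-03, 8.789e-03, 1.465e-03]  ψ = [1, 0, 4, 1, 2]  (obs o_1=1)
t=2: δ = [8.240e-04, 5.493e-04, 1.373e-04, 2.747e-04, 1.236e-03]  ψ = [3, 2, 2, 3, 2]  (obs o_2=3)
t=3: δ = [1.931e-05, 2.575e-05, 2.317e-04, 7.725e-05, 3.862e-05]  ψ = [4, 0, 4, 0, 4]  (obs o_3=1)
t=4: δ = [3.621e-06, 7.242e-06, 1.448e-05, 1.086e-05, 1.086e-05]  ψ = [2, 2, 2, 2, 2]  (obs o_4=1)
backtrack: best end state = 2; path = [4, 2, 4, 2, 2]

path = [4, 2, 4, 2, 2]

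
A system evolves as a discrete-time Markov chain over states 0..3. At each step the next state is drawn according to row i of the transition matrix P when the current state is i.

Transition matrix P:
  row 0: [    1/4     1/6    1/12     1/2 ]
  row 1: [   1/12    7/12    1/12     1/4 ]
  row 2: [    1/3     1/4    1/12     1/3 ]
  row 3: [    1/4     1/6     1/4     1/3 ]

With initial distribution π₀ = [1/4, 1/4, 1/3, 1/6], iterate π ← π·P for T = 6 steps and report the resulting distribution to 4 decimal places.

t=0: π = [0.2500, 0.2500, 0.3333, 0.1667]
t=1: π = [0.2361, 0.2986, 0.1111, 0.3542]
t=2: π = [0.2095, 0.3003, 0.1424, 0.3478]
t=3: π = [0.2118, 0.3037, 0.1413, 0.3432]
t=4: π = [0.2112, 0.3050, 0.1405, 0.3433]
t=5: π = [0.2109, 0.3055, 0.1406, 0.3431]
t=6: π = [0.2108, 0.3057, 0.1405, 0.3430]

π = [0.2108, 0.3057, 0.1405, 0.3430]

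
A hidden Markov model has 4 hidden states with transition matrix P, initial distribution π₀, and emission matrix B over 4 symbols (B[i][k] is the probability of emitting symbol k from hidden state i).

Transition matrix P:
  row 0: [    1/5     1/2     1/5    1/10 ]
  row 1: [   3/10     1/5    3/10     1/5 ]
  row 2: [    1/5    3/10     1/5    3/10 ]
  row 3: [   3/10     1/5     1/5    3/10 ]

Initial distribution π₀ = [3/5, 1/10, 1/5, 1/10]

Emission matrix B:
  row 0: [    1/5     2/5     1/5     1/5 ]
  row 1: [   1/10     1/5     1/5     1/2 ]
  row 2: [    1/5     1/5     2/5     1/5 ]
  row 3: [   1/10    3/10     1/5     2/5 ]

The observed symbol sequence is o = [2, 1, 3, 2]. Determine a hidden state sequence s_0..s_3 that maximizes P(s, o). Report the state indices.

path = [0, 0, 1, 2]

t=0: δ = [1.200e-01, 2.000e-02, 8.000e-02, 2.000e-02]  (obs o_0=2)
t=1: δ = [9.600e-03, 1.200e-02, 4.800e-03, 7.200e-03]  ψ = [0, 0, 0, 2]  (obs o_1=1)
t=2: δ = [7.200e-04, 2.400e-03, 7.200e-04, 9.600e-04]  ψ = [1, 0, 1, 1]  (obs o_2=3)
t=3: δ = [1.440e-04, 9.600e-05, 2.880e-04, 9.600e-05]  ψ = [1, 1, 1, 1]  (obs o_3=2)
backtrack: best end state = 2; path = [0, 0, 1, 2]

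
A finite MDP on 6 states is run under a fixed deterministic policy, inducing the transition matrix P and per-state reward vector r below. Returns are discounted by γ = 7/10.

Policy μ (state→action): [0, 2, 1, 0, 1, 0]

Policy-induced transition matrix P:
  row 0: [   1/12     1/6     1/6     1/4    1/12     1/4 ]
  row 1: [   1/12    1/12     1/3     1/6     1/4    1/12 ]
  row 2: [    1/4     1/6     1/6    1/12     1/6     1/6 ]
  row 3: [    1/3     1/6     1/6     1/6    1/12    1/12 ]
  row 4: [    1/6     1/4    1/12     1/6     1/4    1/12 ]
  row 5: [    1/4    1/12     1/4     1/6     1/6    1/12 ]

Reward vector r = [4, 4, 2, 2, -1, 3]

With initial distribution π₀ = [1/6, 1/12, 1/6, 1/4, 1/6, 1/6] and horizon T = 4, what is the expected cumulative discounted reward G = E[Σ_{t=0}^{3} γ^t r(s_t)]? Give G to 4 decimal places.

G = 5.8076

t=0: π = [0.1667, 0.0833, 0.1667, 0.2500, 0.1667, 0.1667], E[r] = 2.1667, γ^t·E[r] = 2.166667, running G = 2.166667
t=1: π = [0.2153, 0.1597, 0.1806, 0.1667, 0.1528, 0.1250], E[r] = 2.4167, γ^t·E[r] = 1.691667, running G = 3.858333
t=2: π = [0.1887, 0.1557, 0.1910, 0.1696, 0.1609, 0.1343], E[r] = 2.3403, γ^t·E[r] = 1.146736, running G = 5.005069
t=3: π = [0.1933, 0.1559, 0.1904, 0.1665, 0.1632, 0.1307], E[r] = 2.3396, γ^t·E[r] = 0.802484, running G = 5.807553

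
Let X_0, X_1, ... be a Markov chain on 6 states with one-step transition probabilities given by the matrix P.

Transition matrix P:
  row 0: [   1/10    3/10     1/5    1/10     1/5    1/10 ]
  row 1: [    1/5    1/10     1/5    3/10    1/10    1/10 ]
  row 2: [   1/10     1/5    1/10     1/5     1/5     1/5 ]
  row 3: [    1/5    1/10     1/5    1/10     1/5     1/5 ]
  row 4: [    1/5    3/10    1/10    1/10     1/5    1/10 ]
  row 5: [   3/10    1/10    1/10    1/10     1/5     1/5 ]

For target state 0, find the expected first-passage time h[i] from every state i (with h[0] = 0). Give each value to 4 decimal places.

First-step conditioning: h[0] = 0; for i ≠ 0, h[i] = 1 + Σ_k P[i][k]·h[k].
  h[1] = 1 + 1/10·h[1] + 1/5·h[2] + 3/10·h[3] + 1/10·h[4] + 1/10·h[5]
  h[2] = 1 + 1/5·h[1] + 1/10·h[2] + 1/5·h[3] + 1/5·h[4] + 1/5·h[5]
  h[3] = 1 + 1/10·h[1] + 1/5·h[2] + 1/10·h[3] + 1/5·h[4] + 1/5·h[5]
  h[4] = 1 + 3/10·h[1] + 1/10·h[2] + 1/10·h[3] + 1/5·h[4] + 1/10·h[5]
  h[5] = 1 + 1/10·h[1] + 1/10·h[2] + 1/10·h[3] + 1/5·h[4] + 1/5·h[5]
Solving the 5×5 linear system over states ≠ 0 gives exactly h = [0, 56595/11293, 61150/11293, 2435/491, 56220/11293, 49890/11293] (h[0] = 0 is the target).

h = [0.0000, 5.0115, 5.4149, 4.9593, 4.9783, 4.4178]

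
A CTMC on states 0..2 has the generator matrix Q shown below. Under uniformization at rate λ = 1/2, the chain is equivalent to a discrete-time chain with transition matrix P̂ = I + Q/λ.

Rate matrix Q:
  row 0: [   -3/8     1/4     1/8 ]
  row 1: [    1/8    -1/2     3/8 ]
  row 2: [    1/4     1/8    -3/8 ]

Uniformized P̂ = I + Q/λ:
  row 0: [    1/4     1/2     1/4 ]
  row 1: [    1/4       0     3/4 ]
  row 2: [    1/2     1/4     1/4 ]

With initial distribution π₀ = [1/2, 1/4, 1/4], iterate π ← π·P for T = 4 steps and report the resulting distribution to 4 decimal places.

t=0: π = [0.5000, 0.2500, 0.2500]
t=1: π = [0.3125, 0.3125, 0.3750]
t=2: π = [0.3438, 0.2500, 0.4063]
t=3: π = [0.3516, 0.2734, 0.3750]
t=4: π = [0.3438, 0.2695, 0.3867]

π = [0.3438, 0.2695, 0.3867]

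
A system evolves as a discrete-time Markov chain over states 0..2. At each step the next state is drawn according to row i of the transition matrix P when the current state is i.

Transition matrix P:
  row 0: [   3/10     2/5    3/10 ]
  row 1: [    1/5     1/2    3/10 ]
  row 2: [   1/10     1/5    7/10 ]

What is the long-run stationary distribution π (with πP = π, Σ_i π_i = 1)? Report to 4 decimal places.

Balance equations π_j = Σ_i π_i·P[i][j]:
  π_0 = 3/10·π_0 + 1/5·π_1 + 1/10·π_2
  π_1 = 2/5·π_0 + 1/2·π_1 + 1/5·π_2
  normalize: π_0 + π_1 + π_2 = 1
Solving the linear system gives exactly π = [1/6, 1/3, 1/2].

π = [0.1667, 0.3333, 0.5000]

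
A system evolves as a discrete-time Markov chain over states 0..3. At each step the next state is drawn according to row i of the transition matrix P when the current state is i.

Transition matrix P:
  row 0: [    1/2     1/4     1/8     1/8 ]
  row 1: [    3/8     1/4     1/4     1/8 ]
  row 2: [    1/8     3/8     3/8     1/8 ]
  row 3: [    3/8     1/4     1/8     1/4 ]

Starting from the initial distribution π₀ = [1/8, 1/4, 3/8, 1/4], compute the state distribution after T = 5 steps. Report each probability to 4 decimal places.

t=0: π = [0.1250, 0.2500, 0.3750, 0.2500]
t=1: π = [0.2969, 0.2969, 0.2500, 0.1563]
t=2: π = [0.3496, 0.2813, 0.2246, 0.1445]
t=3: π = [0.3625, 0.2781, 0.2163, 0.1431]
t=4: π = [0.3662, 0.2770, 0.2138, 0.1429]
t=5: π = [0.3673, 0.2767, 0.2131, 0.1429]

π = [0.3673, 0.2767, 0.2131, 0.1429]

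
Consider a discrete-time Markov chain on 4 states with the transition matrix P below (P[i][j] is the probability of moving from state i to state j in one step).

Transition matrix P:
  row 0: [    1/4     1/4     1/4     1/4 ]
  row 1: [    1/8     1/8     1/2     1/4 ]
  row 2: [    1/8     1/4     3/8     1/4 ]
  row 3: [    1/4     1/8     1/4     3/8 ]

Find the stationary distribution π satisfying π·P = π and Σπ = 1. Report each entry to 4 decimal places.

Balance equations π_j = Σ_i π_i·P[i][j]:
  π_0 = 1/4·π_0 + 1/8·π_1 + 1/8·π_2 + 1/4·π_3
  π_1 = 1/4·π_0 + 1/8·π_1 + 1/4·π_2 + 1/8·π_3
  π_2 = 1/4·π_0 + 1/2·π_1 + 3/8·π_2 + 1/4·π_3
  normalize: π_0 + π_1 + π_2 + π_3 = 1
Solving the linear system gives exactly π = [9/49, 4/21, 50/147, 2/7].

π = [0.1837, 0.1905, 0.3401, 0.2857]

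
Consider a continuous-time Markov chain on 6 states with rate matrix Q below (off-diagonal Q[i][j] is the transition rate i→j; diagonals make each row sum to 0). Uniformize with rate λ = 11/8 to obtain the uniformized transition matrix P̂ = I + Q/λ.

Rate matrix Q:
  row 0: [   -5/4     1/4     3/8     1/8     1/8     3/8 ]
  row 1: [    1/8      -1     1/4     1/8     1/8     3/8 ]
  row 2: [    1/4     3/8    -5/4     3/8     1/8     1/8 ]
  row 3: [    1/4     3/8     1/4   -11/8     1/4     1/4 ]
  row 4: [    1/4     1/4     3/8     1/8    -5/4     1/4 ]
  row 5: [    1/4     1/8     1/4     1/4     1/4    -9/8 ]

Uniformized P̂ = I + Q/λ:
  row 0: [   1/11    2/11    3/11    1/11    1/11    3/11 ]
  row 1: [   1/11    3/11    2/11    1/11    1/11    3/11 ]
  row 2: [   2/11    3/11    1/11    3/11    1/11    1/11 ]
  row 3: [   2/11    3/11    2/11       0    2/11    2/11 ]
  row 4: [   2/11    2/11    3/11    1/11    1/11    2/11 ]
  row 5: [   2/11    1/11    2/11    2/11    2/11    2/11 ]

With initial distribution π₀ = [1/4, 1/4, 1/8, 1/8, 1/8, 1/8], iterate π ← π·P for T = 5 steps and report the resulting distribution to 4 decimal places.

π = [0.1490, 0.2123, 0.1891, 0.1313, 0.1208, 0.1975]

t=0: π = [0.2500, 0.2500, 0.1250, 0.1250, 0.1250, 0.1250]
t=1: π = [0.1364, 0.2159, 0.2045, 0.1136, 0.1136, 0.2159]
t=2: π = [0.1498, 0.2107, 0.1860, 0.1374, 0.1209, 0.1952]
t=3: π = [0.1490, 0.2126, 0.1895, 0.1300, 0.1211, 0.1977]
t=4: π = [0.1489, 0.2122, 0.1892, 0.1315, 0.1207, 0.1975]
t=5: π = [0.1490, 0.2123, 0.1891, 0.1313, 0.1208, 0.1975]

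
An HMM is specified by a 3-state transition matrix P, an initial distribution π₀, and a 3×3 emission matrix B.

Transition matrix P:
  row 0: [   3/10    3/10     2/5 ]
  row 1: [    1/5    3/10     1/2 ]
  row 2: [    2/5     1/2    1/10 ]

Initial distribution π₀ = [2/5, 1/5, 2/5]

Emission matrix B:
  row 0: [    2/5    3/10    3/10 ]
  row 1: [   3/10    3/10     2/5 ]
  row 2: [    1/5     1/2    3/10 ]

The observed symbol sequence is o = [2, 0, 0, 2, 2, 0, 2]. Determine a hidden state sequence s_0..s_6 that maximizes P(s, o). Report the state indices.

path = [2, 1, 2, 1, 2, 1, 2]

t=0: δ = [1.200e-01, 8.000e-02, 1.200e-01]  (obs o_0=2)
t=1: δ = [1.920e-02, 1.800e-02, 9.600e-03]  ψ = [2, 2, 0]  (obs o_1=0)
t=2: δ = [2.304e-03, 1.728e-03, 1.800e-03]  ψ = [0, 0, 1]  (obs o_2=0)
t=3: δ = [2.160e-04, 3.600e-04, 2.765e-04]  ψ = [2, 2, 0]  (obs o_3=2)
t=4: δ = [3.318e-05, 5.530e-05, 5.400e-05]  ψ = [2, 2, 1]  (obs o_4=2)
t=5: δ = [8.640e-06, 8.100e-06, 5.530e-06]  ψ = [2, 2, 1]  (obs o_5=0)
t=6: δ = [7.776e-07, 1.106e-06, 1.215e-06]  ψ = [0, 2, 1]  (obs o_6=2)
backtrack: best end state = 2; path = [2, 1, 2, 1, 2, 1, 2]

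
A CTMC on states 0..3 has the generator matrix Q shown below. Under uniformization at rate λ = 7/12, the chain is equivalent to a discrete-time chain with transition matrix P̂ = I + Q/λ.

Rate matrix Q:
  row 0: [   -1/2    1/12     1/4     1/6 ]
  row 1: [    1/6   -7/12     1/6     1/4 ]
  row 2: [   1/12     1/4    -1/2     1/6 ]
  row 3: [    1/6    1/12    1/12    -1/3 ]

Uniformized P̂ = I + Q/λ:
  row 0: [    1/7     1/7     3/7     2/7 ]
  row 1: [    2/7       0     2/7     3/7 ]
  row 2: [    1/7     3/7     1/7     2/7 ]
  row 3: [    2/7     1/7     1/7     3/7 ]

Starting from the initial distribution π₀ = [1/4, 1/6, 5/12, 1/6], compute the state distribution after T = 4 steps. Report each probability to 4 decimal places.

t=0: π = [0.2500, 0.1667, 0.4167, 0.1667]
t=1: π = [0.1905, 0.2381, 0.2381, 0.3333]
t=2: π = [0.2245, 0.1769, 0.2313, 0.3673]
t=3: π = [0.2206, 0.1837, 0.2323, 0.3635]
t=4: π = [0.2210, 0.1830, 0.2321, 0.3639]

π = [0.2210, 0.1830, 0.2321, 0.3639]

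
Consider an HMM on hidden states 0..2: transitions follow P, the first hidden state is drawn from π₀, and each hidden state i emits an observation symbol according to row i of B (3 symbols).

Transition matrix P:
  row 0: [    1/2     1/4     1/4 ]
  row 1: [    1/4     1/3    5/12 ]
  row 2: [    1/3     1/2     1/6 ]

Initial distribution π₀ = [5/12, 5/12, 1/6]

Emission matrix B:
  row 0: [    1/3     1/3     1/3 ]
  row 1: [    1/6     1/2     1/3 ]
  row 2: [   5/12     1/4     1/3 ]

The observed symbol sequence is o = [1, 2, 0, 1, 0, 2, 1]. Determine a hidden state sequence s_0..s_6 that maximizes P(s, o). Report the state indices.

t=0: δ = [1.389e-01, 2.083e-01, 4.167e-02]  (obs o_0=1)
t=1: δ = [2.315e-02, 2.315e-02, 2.894e-02]  ψ = [0, 1, 1]  (obs o_1=2)
t=2: δ = [3.858e-03, 2.411e-03, 4.019e-03]  ψ = [0, 2, 1]  (obs o_2=0)
t=3: δ = [6.430e-04, 1.005e-03, 2.512e-04]  ψ = [0, 2, 1]  (obs o_3=1)
t=4: δ = [1.072e-04, 5.582e-05, 1.744e-04]  ψ = [0, 1, 1]  (obs o_4=0)
t=5: δ = [1.938e-05, 2.907e-05, 9.690e-06]  ψ = [2, 2, 2]  (obs o_5=2)
t=6: δ = [3.230e-06, 4.845e-06, 3.028e-06]  ψ = [0, 1, 1]  (obs o_6=1)
backtrack: best end state = 1; path = [1, 1, 2, 1, 2, 1, 1]

path = [1, 1, 2, 1, 2, 1, 1]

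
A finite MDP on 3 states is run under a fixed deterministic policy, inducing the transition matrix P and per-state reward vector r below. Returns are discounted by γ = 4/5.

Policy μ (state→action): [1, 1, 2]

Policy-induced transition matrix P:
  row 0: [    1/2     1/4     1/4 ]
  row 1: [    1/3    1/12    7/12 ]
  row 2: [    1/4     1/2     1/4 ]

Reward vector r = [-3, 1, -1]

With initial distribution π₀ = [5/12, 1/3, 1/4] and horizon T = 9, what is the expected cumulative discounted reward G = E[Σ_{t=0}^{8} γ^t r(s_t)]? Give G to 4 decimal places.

G = -5.0796

t=0: π = [0.4167, 0.3333, 0.2500], E[r] = -1.1667, γ^t·E[r] = -1.166667, running G = -1.166667
t=1: π = [0.3819, 0.2569, 0.3611], E[r] = -1.2500, γ^t·E[r] = -1.000000, running G = -2.166667
t=2: π = [0.3669, 0.2975, 0.3356], E[r] = -1.1389, γ^t·E[r] = -0.728889, running G = -2.895556
t=3: π = [0.3665, 0.2843, 0.3492], E[r] = -1.1644, γ^t·E[r] = -0.596148, running G = -3.491704
t=4: π = [0.3653, 0.2899, 0.3448], E[r] = -1.1508, γ^t·E[r] = -0.471388, running G = -3.963091
t=5: π = [0.3655, 0.2879, 0.3466], E[r] = -1.1552, γ^t·E[r] = -0.378543, running G = -4.341634
t=6: π = [0.3654, 0.2887, 0.3460], E[r] = -1.1534, γ^t·E[r] = -0.302348, running G = -4.643983
t=7: π = [0.3654, 0.2884, 0.3462], E[r] = -1.1540, γ^t·E[r] = -0.242020, running G = -4.886002
t=8: π = [0.3654, 0.2885, 0.3461], E[r] = -1.1538, γ^t·E[r] = -0.193571, running G = -5.079574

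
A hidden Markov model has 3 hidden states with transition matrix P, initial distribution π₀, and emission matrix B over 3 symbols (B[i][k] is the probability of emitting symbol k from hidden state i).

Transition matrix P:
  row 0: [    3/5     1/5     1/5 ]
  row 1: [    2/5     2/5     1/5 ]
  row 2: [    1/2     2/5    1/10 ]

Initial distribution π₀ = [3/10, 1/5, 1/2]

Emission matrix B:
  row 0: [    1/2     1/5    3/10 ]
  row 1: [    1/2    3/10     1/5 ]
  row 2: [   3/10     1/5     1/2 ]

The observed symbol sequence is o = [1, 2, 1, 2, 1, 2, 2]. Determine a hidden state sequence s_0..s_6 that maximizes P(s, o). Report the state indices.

path = [2, 0, 0, 0, 0, 0, 0]

t=0: δ = [6.000e-02, 6.000e-02, 1.000e-01]  (obs o_0=1)
t=1: δ = [1.500e-02, 8.000e-03, 6.000e-03]  ψ = [2, 2, 0]  (obs o_1=2)
t=2: δ = [1.800e-03, 9.600e-04, 6.000e-04]  ψ = [0, 1, 0]  (obs o_2=1)
t=3: δ = [3.240e-04, 7.680e-05, 1.800e-04]  ψ = [0, 1, 0]  (obs o_3=2)
t=4: δ = [3.888e-05, 2.160e-05, 1.296e-05]  ψ = [0, 2, 0]  (obs o_4=1)
t=5: δ = [6.998e-06, 1.728e-06, 3.888e-06]  ψ = [0, 1, 0]  (obs o_5=2)
t=6: δ = [1.260e-06, 3.110e-07, 6.998e-07]  ψ = [0, 2, 0]  (obs o_6=2)
backtrack: best end state = 0; path = [2, 0, 0, 0, 0, 0, 0]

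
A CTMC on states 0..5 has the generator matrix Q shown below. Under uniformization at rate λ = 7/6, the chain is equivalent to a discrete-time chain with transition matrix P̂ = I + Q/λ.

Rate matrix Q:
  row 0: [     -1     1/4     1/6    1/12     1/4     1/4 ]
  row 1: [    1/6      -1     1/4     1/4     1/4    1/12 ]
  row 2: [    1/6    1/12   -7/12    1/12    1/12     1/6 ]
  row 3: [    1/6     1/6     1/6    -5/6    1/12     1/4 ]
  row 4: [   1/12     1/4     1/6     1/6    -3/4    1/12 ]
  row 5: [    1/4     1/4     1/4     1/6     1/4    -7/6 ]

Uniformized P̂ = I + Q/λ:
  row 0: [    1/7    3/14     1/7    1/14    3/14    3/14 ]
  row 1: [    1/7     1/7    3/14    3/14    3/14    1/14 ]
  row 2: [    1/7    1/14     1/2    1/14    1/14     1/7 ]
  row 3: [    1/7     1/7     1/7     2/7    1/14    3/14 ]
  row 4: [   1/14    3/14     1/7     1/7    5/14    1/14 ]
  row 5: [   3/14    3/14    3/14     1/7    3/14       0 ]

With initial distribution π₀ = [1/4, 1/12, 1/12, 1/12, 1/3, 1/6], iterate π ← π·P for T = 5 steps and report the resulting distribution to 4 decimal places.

π = [0.1383, 0.1567, 0.2522, 0.1475, 0.1837, 0.1216]

t=0: π = [0.2500, 0.0833, 0.0833, 0.0833, 0.3333, 0.1667]
t=1: π = [0.1310, 0.1905, 0.1905, 0.1369, 0.2381, 0.1131]
t=2: π = [0.1339, 0.1637, 0.2326, 0.1531, 0.2015, 0.1152]
t=3: π = [0.1367, 0.1584, 0.2458, 0.1502, 0.1880, 0.1208]
t=4: π = [0.1381, 0.1571, 0.2506, 0.1483, 0.1846, 0.1213]
t=5: π = [0.1383, 0.1567, 0.2522, 0.1475, 0.1837, 0.1216]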